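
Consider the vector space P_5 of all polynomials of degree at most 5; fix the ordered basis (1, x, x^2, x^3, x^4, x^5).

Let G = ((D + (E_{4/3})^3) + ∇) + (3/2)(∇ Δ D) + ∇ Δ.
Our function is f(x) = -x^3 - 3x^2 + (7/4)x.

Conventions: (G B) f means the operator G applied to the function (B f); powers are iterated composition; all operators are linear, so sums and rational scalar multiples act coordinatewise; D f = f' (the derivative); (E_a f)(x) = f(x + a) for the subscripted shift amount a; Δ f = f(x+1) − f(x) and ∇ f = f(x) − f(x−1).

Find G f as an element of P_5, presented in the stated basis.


D f = -3x^2 - 6x + 7/4
E_{4/3} f = -x^3 - 7x^2 - (139/12)x - 145/27
E_{4/3} E_{4/3} f = -x^3 - 11x^2 - (427/12)x - 962/27
E_{4/3} E_{4/3} E_{4/3} f = -x^3 - 15x^2 - (281/4)x - 105
(D + (E_{4/3})^3) f = -x^3 - 18x^2 - (305/4)x - 413/4
∇ f = -3x^2 - 3x + 15/4
((D + (E_{4/3})^3) + ∇) f = -x^3 - 21x^2 - (317/4)x - 199/2
D f = -3x^2 - 6x + 7/4
Δ D f = -6x - 9
∇ Δ D f = -6
((3/2)(∇ Δ D)) f = -9
Δ f = -3x^2 - 9x - 9/4
∇ Δ f = -6x - 6
(((D + (E_{4/3})^3) + ∇) + (3/2)(∇ Δ D) + ∇ Δ) f = -x^3 - 21x^2 - (341/4)x - 229/2

the image equals g(x) = -x^3 - 21x^2 - (341/4)x - 229/2


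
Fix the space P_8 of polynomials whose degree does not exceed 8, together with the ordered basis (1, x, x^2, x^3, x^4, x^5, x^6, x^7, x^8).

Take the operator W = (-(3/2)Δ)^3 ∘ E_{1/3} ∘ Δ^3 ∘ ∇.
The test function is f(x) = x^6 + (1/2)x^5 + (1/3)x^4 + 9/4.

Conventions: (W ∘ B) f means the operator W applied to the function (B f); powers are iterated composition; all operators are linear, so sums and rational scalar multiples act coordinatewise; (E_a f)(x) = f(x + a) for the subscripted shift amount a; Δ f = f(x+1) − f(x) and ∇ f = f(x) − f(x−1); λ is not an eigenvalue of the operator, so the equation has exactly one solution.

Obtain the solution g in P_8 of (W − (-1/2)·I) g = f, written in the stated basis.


the image equals g(x) = 2x^6 + x^5 + (2/3)x^4 + 9/2

write g with unknown coordinates in the stated basis and equate coefficients in (W − (-1/2)·I) g = f
solving from the highest basis element down gives g = 2x^6 + x^5 + (2/3)x^4 + 9/2
check: W g = 0
so W g − (-1/2)·g = x^6 + (1/2)x^5 + (1/3)x^4 + 9/4 = f ✓


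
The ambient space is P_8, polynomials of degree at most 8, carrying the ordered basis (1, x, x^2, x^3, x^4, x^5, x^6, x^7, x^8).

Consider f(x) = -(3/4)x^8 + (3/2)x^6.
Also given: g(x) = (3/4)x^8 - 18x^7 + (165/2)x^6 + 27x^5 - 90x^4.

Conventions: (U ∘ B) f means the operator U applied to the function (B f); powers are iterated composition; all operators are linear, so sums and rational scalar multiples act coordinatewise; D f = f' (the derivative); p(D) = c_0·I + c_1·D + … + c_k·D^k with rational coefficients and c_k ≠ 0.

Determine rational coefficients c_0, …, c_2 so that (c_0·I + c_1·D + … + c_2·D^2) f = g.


D^0 f = -(3/4)x^8 + (3/2)x^6
D^1 f = -6x^7 + 9x^5
D^2 f = -42x^6 + 45x^4
matching coefficients of g against c_0 f + c_1 Df + … from the top degree down determines the c_i
solution: c_0 = -1, c_1 = 3, c_2 = -2

c_0 = -1, c_1 = 3, c_2 = -2


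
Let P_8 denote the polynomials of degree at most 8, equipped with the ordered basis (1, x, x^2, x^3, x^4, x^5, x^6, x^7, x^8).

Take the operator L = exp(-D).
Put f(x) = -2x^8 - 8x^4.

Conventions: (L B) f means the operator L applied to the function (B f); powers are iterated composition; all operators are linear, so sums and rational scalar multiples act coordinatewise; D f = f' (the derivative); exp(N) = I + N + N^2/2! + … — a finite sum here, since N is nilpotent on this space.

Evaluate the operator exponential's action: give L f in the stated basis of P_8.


order-1 term: 16x^7 + 32x^3
order-2 term: -56x^6 - 48x^2
order-3 term: 112x^5 + 32x
order-4 term: -140x^4 - 8
order-5 term: 112x^3
order-6 term: -56x^2
order-7 term: 16x
order-8 term: -2
the series for exp(-D) f terminates at order 8
exp(-D) f = -2x^8 + 16x^7 - 56x^6 + 112x^5 - 148x^4 + 144x^3 - 104x^2 + 48x - 10

the image equals g(x) = -2x^8 + 16x^7 - 56x^6 + 112x^5 - 148x^4 + 144x^3 - 104x^2 + 48x - 10


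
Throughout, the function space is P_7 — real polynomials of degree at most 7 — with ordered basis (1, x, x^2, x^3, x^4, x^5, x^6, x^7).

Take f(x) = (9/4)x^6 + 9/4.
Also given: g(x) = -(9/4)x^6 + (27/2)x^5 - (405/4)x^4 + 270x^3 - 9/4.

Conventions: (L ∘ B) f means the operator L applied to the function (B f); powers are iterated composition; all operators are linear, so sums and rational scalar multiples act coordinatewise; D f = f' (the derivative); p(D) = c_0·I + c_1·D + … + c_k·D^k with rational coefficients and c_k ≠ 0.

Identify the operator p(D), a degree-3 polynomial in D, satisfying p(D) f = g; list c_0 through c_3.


D^0 f = (9/4)x^6 + 9/4
D^1 f = (27/2)x^5
D^2 f = (135/2)x^4
D^3 f = 270x^3
matching coefficients of g against c_0 f + c_1 Df + … from the top degree down determines the c_i
solution: c_0 = -1, c_1 = 1, c_2 = -3/2, c_3 = 1

c_0 = -1, c_1 = 1, c_2 = -3/2, c_3 = 1


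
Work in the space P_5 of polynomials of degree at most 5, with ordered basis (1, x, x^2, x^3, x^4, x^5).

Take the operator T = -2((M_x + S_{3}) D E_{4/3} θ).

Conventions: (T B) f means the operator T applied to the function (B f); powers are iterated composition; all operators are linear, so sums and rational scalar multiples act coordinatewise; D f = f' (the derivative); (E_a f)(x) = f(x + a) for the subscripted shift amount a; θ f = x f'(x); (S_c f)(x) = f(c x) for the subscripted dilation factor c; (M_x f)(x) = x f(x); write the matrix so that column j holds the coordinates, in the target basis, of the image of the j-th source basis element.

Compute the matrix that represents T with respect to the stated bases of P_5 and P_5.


image of 1: 0
image of x: -2x - 2
image of x^2: -8x^2 - (104/3)x - 32/3
image of x^3: -18x^3 - 210x^2 - 176x - 32
image of x^4: -32x^4 - 992x^3 - (3968/3)x^2 - (15872/27)x - 2048/27
image of x^5: -50x^5 - (12950/3)x^4 - (23200/3)x^3 - (142400/27)x^2 - (128000/81)x - 12800/81
each image's coordinates form column j of the matrix

the matrix is [[0, -2, -32/3, -32, -2048/27, -12800/81]; [0, -2, -104/3, -176, -15872/27, -128000/81]; [0, 0, -8, -210, -3968/3, -142400/27]; [0, 0, 0, -18, -992, -23200/3]; [0, 0, 0, 0, -32, -12950/3]; [0, 0, 0, 0, 0, -50]] (rows listed top to bottom)


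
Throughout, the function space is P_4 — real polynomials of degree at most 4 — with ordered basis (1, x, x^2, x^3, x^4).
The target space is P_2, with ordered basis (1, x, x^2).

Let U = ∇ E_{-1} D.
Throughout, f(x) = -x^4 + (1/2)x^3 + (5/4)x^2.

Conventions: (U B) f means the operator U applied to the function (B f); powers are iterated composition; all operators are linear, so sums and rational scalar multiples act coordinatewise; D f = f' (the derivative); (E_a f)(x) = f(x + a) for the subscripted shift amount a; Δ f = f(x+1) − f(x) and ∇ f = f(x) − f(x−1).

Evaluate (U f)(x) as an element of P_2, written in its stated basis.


g(x) = -12x^2 + 39x - 30

D f = -4x^3 + (3/2)x^2 + (5/2)x
E_{-1} D f = -4x^3 + (27/2)x^2 - (25/2)x + 3
∇ E_{-1} D f = -12x^2 + 39x - 30


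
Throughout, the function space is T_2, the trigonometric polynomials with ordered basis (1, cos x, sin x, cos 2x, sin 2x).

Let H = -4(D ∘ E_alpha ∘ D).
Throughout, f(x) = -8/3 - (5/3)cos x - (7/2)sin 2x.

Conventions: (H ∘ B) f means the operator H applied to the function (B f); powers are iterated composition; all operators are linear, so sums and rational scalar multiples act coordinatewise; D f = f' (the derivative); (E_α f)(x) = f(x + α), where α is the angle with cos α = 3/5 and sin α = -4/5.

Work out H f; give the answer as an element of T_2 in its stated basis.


the result is g(x) = -4cos x - (16/3)sin x + (1344/25)cos 2x + (392/25)sin 2x

D f = (5/3)sin x - 7cos 2x
E_alpha D f = -(4/3)cos x + sin x + (49/25)cos 2x - (168/25)sin 2x
D E_alpha D f = cos x + (4/3)sin x - (336/25)cos 2x - (98/25)sin 2x
(-4(D ∘ E_alpha ∘ D)) f = -4cos x - (16/3)sin x + (1344/25)cos 2x + (392/25)sin 2x


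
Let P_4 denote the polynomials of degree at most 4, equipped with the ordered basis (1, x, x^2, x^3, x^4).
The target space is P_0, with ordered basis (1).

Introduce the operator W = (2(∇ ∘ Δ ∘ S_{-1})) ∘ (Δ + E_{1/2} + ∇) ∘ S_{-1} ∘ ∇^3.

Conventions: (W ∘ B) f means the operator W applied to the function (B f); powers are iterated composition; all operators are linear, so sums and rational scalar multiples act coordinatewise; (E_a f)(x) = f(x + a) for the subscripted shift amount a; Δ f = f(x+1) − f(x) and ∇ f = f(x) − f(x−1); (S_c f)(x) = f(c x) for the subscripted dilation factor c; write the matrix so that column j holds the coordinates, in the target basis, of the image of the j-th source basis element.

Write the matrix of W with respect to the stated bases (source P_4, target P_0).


the matrix is [[0, 0, 0, 0, 0]] (rows listed top to bottom)

image of 1: 0
image of x: 0
image of x^2: 0
image of x^3: 0
image of x^4: 0
each image's coordinates form column j of the matrix


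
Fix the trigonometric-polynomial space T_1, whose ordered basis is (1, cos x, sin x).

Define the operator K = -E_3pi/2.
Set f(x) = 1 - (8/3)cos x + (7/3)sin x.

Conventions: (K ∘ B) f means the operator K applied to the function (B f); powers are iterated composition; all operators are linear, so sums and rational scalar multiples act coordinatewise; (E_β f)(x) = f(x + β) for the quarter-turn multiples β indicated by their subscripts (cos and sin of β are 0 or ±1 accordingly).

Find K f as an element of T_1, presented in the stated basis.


E_3pi/2 f = 1 - (7/3)cos x - (8/3)sin x
(-E_3pi/2) f = -1 + (7/3)cos x + (8/3)sin x

the result is g(x) = -1 + (7/3)cos x + (8/3)sin x


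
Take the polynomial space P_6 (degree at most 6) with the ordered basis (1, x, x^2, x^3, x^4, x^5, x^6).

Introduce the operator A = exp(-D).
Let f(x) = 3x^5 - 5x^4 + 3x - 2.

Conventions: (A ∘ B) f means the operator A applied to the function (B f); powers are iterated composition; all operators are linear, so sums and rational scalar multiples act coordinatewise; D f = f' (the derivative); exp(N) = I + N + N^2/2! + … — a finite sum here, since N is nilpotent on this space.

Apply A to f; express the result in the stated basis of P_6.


order-1 term: -15x^4 + 20x^3 - 3
order-2 term: 30x^3 - 30x^2
order-3 term: -30x^2 + 20x
order-4 term: 15x - 5
order-5 term: -3
the series for exp(-D) f terminates at order 5
exp(-D) f = 3x^5 - 20x^4 + 50x^3 - 60x^2 + 38x - 13

g(x) = 3x^5 - 20x^4 + 50x^3 - 60x^2 + 38x - 13


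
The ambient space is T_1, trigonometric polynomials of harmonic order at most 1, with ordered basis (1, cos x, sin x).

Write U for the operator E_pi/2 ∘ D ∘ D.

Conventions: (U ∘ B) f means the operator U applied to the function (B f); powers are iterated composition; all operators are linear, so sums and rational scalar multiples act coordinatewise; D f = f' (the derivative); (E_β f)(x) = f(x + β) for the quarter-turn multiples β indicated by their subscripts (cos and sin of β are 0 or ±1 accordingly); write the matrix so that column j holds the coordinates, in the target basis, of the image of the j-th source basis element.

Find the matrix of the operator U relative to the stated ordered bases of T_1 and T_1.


the matrix is [[0, 0, 0]; [0, 0, -1]; [0, 1, 0]] (rows listed top to bottom)

image of 1: 0
image of cos x: sin x
image of sin x: -cos x
each image's coordinates form column j of the matrix


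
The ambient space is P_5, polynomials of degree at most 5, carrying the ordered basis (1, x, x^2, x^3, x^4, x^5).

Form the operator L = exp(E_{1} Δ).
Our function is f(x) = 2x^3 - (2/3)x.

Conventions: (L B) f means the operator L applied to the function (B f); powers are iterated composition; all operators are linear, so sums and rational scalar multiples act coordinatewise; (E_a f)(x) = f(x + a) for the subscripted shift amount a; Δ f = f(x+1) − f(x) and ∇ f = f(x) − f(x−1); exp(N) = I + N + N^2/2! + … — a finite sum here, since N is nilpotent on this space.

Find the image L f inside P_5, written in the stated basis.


the result is g(x) = 2x^3 + 6x^2 + (70/3)x + 100/3

order-1 term: 6x^2 + 18x + 40/3
order-2 term: 6x + 18
order-3 term: 2
the series for exp(E_{1} Δ) f terminates at order 3
exp(E_{1} Δ) f = 2x^3 + 6x^2 + (70/3)x + 100/3


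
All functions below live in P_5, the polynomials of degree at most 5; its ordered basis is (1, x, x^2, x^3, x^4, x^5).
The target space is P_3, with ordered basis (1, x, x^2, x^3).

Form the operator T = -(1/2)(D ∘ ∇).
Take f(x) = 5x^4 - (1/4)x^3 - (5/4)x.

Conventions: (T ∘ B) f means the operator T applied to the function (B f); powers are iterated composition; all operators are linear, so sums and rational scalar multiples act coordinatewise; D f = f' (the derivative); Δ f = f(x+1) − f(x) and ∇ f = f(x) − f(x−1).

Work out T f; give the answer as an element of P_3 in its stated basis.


∇ f = 20x^3 - (123/4)x^2 + (83/4)x - 13/2
D ∇ f = 60x^2 - (123/2)x + 83/4
(-(1/2)(D ∘ ∇)) f = -30x^2 + (123/4)x - 83/8

the image equals g(x) = -30x^2 + (123/4)x - 83/8


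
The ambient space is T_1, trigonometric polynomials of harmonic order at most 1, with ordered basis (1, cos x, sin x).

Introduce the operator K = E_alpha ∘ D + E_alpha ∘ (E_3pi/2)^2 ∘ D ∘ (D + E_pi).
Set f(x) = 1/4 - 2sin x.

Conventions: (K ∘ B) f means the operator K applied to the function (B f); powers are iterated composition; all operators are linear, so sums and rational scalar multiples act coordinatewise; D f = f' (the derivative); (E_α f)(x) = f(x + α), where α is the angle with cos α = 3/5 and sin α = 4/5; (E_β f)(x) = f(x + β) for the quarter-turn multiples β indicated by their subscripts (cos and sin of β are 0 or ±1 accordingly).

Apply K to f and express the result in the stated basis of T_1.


D f = -2cos x
E_alpha D f = -(6/5)cos x + (8/5)sin x
D f = -2cos x
E_pi f = 1/4 + 2sin x
(D + E_pi) f = 1/4 - 2cos x + 2sin x
D (D + E_pi) f = 2cos x + 2sin x
E_3pi/2 D (D + E_pi) f = -2cos x + 2sin x
E_3pi/2 E_3pi/2 D (D + E_pi) f = -2cos x - 2sin x
E_alpha (E_3pi/2)^2 D (D + E_pi) f = -(14/5)cos x + (2/5)sin x
(E_alpha ∘ D + E_alpha ∘ (E_3pi/2)^2 ∘ D ∘ (D + E_pi)) f = -4cos x + 2sin x

the result is g(x) = -4cos x + 2sin x


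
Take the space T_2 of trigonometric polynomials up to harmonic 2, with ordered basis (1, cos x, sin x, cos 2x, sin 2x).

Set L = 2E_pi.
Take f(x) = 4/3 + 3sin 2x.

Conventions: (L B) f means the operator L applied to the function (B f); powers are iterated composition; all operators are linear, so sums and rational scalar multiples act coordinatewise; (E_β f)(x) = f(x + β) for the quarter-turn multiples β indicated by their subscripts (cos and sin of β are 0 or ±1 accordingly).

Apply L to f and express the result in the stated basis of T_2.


the result is g(x) = 8/3 + 6sin 2x

E_pi f = 4/3 + 3sin 2x
(2E_pi) f = 8/3 + 6sin 2x


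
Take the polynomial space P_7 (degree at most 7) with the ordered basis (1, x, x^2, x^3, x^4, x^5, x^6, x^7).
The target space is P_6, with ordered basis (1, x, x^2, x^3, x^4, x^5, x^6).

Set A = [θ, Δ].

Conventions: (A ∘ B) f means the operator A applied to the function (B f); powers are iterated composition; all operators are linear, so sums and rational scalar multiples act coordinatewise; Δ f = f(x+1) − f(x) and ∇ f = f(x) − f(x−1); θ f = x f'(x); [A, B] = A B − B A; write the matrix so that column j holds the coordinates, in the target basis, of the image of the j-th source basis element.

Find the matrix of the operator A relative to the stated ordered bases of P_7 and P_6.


the matrix is [[0, -1, -2, -3, -4, -5, -6, -7]; [0, 0, -2, -6, -12, -20, -30, -42]; [0, 0, 0, -3, -12, -30, -60, -105]; [0, 0, 0, 0, -4, -20, -60, -140]; [0, 0, 0, 0, 0, -5, -30, -105]; [0, 0, 0, 0, 0, 0, -6, -42]; [0, 0, 0, 0, 0, 0, 0, -7]] (rows listed top to bottom)

image of 1: 0
image of x: -1
image of x^2: -2x - 2
image of x^3: -3x^2 - 6x - 3
image of x^4: -4x^3 - 12x^2 - 12x - 4
image of x^5: -5x^4 - 20x^3 - 30x^2 - 20x - 5
image of x^6: -6x^5 - 30x^4 - 60x^3 - 60x^2 - 30x - 6
image of x^7: -7x^6 - 42x^5 - 105x^4 - 140x^3 - 105x^2 - 42x - 7
each image's coordinates form column j of the matrix


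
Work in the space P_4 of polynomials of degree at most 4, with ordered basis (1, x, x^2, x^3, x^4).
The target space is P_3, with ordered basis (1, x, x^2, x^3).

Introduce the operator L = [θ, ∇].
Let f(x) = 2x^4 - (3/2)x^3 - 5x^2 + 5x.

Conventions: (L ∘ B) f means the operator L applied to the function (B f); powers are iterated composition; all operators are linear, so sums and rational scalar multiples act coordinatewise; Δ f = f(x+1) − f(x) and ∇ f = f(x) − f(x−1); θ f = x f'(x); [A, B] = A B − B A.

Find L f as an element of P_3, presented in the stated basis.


∇ f = 8x^3 - (33/2)x^2 + (5/2)x + 13/2
θ ∇ f = 24x^3 - 33x^2 + (5/2)x
θ f = 8x^4 - (9/2)x^3 - 10x^2 + 5x
∇ θ f = 32x^3 - (123/2)x^2 + (51/2)x + 5/2
[θ, ∇] f = -8x^3 + (57/2)x^2 - 23x - 5/2

the image equals g(x) = -8x^3 + (57/2)x^2 - 23x - 5/2


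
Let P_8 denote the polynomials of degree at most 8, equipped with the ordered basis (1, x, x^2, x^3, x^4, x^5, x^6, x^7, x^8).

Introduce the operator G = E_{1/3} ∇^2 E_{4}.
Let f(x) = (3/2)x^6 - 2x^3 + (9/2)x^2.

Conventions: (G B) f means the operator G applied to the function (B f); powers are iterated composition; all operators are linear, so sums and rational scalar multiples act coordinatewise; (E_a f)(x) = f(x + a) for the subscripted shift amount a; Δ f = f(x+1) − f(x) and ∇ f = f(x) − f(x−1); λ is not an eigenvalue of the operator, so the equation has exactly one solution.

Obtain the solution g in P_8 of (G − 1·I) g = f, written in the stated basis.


the result is g(x) = -(3/2)x^6 - 45x^4 - 598x^3 - (7179/2)x^2 - (42464/3)x - 281588/9

write g with unknown coordinates in the stated basis and equate coefficients in (G − 1·I) g = f
solving from the highest basis element down gives g = -(3/2)x^6 - 45x^4 - 598x^3 - (7179/2)x^2 - (42464/3)x - 281588/9
check: G g = -45x^4 - 600x^3 - 3585x^2 - (42464/3)x - 281588/9
so G g − 1·g = (3/2)x^6 - 2x^3 + (9/2)x^2 = f ✓


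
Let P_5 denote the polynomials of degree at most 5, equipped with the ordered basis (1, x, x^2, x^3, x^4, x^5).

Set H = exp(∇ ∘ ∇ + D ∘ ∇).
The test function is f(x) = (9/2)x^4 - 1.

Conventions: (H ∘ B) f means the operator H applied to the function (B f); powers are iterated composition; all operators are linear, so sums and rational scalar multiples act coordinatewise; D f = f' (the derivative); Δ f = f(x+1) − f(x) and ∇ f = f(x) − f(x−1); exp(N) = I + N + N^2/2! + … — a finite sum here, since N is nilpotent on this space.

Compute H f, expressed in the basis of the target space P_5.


the image equals g(x) = (9/2)x^4 + 108x^2 - 162x + 296

order-1 term: 108x^2 - 162x + 81
order-2 term: 216
the series for exp(∇ ∘ ∇ + D ∘ ∇) f terminates at order 2
exp(∇ ∘ ∇ + D ∘ ∇) f = (9/2)x^4 + 108x^2 - 162x + 296


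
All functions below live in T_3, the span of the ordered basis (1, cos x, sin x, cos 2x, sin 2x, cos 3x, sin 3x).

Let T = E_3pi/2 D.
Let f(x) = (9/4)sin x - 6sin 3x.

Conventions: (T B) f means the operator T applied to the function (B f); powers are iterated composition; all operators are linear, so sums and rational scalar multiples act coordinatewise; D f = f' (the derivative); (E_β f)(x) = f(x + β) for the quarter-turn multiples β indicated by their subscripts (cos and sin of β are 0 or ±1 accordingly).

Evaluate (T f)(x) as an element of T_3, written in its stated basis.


D f = (9/4)cos x - 18cos 3x
E_3pi/2 D f = (9/4)sin x + 18sin 3x

g(x) = (9/4)sin x + 18sin 3x


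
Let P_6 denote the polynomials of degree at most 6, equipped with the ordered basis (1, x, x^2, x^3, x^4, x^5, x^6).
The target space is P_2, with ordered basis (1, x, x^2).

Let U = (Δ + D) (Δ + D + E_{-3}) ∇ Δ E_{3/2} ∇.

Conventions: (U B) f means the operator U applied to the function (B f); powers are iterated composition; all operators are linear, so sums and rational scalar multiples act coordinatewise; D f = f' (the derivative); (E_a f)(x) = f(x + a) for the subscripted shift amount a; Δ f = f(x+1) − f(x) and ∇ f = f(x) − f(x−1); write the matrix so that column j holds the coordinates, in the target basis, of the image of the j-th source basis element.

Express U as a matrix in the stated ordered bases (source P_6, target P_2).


image of 1: 0
image of x: 0
image of x^2: 0
image of x^3: 0
image of x^4: 48
image of x^5: 240x + 60
image of x^6: 720x^2 + 360x + 6780
each image's coordinates form column j of the matrix

the matrix is [[0, 0, 0, 0, 48, 60, 6780]; [0, 0, 0, 0, 0, 240, 360]; [0, 0, 0, 0, 0, 0, 720]] (rows listed top to bottom)


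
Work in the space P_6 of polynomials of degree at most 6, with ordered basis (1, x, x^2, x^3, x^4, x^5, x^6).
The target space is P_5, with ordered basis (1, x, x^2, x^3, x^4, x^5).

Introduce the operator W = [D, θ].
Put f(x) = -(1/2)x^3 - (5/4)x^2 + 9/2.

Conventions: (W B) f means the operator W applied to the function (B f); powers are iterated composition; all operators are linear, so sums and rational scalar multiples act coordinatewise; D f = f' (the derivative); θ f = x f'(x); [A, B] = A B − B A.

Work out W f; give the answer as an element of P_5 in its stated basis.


the result is g(x) = -(3/2)x^2 - (5/2)x

θ f = -(3/2)x^3 - (5/2)x^2
D θ f = -(9/2)x^2 - 5x
D f = -(3/2)x^2 - (5/2)x
θ D f = -3x^2 - (5/2)x
[D, θ] f = -(3/2)x^2 - (5/2)x


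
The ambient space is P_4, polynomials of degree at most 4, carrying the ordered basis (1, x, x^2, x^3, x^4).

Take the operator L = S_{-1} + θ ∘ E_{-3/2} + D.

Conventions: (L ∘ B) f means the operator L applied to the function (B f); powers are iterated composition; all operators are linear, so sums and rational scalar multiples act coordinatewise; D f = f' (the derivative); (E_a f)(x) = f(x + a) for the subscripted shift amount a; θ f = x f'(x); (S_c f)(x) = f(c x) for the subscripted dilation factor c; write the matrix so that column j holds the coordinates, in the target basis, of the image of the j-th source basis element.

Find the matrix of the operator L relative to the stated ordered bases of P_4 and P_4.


image of 1: 1
image of x: 1
image of x^2: 3x^2 - x
image of x^3: 2x^3 - 6x^2 + (27/4)x
image of x^4: 5x^4 - 14x^3 + 27x^2 - (27/2)x
each image's coordinates form column j of the matrix

the matrix is [[1, 1, 0, 0, 0]; [0, 0, -1, 27/4, -27/2]; [0, 0, 3, -6, 27]; [0, 0, 0, 2, -14]; [0, 0, 0, 0, 5]] (rows listed top to bottom)


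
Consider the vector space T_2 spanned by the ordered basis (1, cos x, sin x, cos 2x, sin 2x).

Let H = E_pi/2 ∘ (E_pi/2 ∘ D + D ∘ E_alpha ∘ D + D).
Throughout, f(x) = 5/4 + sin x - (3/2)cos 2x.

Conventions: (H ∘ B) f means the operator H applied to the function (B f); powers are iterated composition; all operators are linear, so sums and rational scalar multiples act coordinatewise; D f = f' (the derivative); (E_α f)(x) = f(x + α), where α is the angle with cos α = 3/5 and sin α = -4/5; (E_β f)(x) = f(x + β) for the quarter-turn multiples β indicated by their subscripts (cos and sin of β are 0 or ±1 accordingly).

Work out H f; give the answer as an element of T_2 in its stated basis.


D f = cos x + 3sin 2x
E_pi/2 D f = -sin x - 3sin 2x
D f = cos x + 3sin 2x
E_alpha D f = (3/5)cos x + (4/5)sin x - (72/25)cos 2x - (21/25)sin 2x
D E_alpha D f = (4/5)cos x - (3/5)sin x - (42/25)cos 2x + (144/25)sin 2x
D f = cos x + 3sin 2x
(E_pi/2 ∘ D + D ∘ E_alpha ∘ D + D) f = (9/5)cos x - (8/5)sin x - (42/25)cos 2x + (144/25)sin 2x
E_pi/2 (E_pi/2 ∘ D + D ∘ E_alpha ∘ D + D) f = -(8/5)cos x - (9/5)sin x + (42/25)cos 2x - (144/25)sin 2x

the result is g(x) = -(8/5)cos x - (9/5)sin x + (42/25)cos 2x - (144/25)sin 2x


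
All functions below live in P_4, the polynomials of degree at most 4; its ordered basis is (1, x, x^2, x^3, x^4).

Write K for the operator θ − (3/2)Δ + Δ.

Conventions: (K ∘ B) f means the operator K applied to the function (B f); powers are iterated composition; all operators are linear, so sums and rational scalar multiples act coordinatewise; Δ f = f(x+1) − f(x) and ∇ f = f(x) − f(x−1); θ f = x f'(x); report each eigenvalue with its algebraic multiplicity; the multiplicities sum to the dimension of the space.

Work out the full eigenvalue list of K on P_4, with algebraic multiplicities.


image of 1: 0
image of x: x - 1/2
image of x^2: 2x^2 - x - 1/2
image of x^3: 3x^3 - (3/2)x^2 - (3/2)x - 1/2
image of x^4: 4x^4 - 2x^3 - 3x^2 - 2x - 1/2
the matrix is upper triangular; its diagonal is (0, 1, 2, 3, 4)
for a triangular matrix the eigenvalues are the diagonal entries, with algebraic multiplicity their repetition count

λ = 0 (multiplicity 1), λ = 1 (multiplicity 1), λ = 2 (multiplicity 1), λ = 3 (multiplicity 1), λ = 4 (multiplicity 1)


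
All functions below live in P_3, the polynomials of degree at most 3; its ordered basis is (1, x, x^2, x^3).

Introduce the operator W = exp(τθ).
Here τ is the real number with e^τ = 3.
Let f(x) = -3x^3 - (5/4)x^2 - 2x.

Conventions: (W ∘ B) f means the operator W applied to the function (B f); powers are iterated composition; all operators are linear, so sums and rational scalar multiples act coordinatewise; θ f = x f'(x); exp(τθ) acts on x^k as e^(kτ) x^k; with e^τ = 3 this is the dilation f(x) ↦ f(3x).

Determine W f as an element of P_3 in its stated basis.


exp(τθ) x^k = e^(kτ) x^k; with e^τ = 3 this sends x^k to 3^k x^k
x ↦ 3 x
x^2 ↦ 9 x^2
x^3 ↦ 27 x^3
applying this coordinatewise to f: exp(τθ) f = -81x^3 - (45/4)x^2 - 6x

the image equals g(x) = -81x^3 - (45/4)x^2 - 6x


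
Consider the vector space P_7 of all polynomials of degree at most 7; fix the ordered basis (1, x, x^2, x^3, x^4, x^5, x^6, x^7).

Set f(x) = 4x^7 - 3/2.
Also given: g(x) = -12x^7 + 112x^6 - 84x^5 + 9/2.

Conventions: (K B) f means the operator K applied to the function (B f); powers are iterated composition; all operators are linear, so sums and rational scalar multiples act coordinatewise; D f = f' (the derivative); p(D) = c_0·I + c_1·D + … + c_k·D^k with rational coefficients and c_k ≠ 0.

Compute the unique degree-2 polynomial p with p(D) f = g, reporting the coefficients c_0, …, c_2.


D^0 f = 4x^7 - 3/2
D^1 f = 28x^6
D^2 f = 168x^5
matching coefficients of g against c_0 f + c_1 Df + … from the top degree down determines the c_i
solution: c_0 = -3, c_1 = 4, c_2 = -1/2

c_0 = -3, c_1 = 4, c_2 = -1/2


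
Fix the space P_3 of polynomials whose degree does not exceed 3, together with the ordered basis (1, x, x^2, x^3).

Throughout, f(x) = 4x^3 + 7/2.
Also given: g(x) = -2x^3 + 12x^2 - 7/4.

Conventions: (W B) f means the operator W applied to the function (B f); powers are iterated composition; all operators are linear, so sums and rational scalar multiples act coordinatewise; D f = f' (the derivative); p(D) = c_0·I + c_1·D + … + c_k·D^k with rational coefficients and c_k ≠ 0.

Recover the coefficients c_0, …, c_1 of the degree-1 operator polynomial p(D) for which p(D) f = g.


D^0 f = 4x^3 + 7/2
D^1 f = 12x^2
matching coefficients of g against c_0 f + c_1 Df + … from the top degree down determines the c_i
solution: c_0 = -1/2, c_1 = 1

c_0 = -1/2, c_1 = 1


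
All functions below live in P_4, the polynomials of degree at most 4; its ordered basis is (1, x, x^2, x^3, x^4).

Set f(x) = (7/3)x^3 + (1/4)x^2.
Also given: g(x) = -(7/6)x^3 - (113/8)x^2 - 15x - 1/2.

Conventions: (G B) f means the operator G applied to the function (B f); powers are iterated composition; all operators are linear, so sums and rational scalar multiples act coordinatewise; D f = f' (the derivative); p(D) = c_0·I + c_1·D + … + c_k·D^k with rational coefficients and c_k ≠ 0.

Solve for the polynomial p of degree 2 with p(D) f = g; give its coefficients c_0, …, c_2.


D^0 f = (7/3)x^3 + (1/4)x^2
D^1 f = 7x^2 + (1/2)x
D^2 f = 14x + 1/2
matching coefficients of g against c_0 f + c_1 Df + … from the top degree down determines the c_i
solution: c_0 = -1/2, c_1 = -2, c_2 = -1

c_0 = -1/2, c_1 = -2, c_2 = -1


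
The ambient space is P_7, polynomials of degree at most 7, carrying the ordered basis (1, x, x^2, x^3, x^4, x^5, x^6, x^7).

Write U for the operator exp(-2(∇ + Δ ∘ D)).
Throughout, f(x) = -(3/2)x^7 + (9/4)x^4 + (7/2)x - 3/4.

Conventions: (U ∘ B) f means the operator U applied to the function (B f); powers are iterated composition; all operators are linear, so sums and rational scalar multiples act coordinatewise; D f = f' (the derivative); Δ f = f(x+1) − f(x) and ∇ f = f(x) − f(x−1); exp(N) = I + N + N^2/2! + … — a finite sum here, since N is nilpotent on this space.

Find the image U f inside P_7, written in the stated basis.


the image equals g(x) = -(3/2)x^7 + 21x^6 - 63x^5 + (849/4)x^4 - 2013x^3 + 3303x^2 - (2963/2)x + 20495/4

order-1 term: 21x^6 + 63x^5 + 420x^4 + 297x^3 + 351x^2 + 33x + 7/2
order-2 term: -126x^5 - 630x^4 - 3990x^3 - 6876x^2 - 10014x - 3315
order-3 term: 420x^4 + 2520x^3 + 13860x^2 + 25128x + 23664
order-4 term: -840x^3 - 5040x^2 - 21000x - 25164
order-5 term: 1008x^2 + 5040x + 11760
order-6 term: -672x - 2016
order-7 term: 192
the series for exp(-2(∇ + Δ ∘ D)) f terminates at order 7
exp(-2(∇ + Δ ∘ D)) f = -(3/2)x^7 + 21x^6 - 63x^5 + (849/4)x^4 - 2013x^3 + 3303x^2 - (2963/2)x + 20495/4


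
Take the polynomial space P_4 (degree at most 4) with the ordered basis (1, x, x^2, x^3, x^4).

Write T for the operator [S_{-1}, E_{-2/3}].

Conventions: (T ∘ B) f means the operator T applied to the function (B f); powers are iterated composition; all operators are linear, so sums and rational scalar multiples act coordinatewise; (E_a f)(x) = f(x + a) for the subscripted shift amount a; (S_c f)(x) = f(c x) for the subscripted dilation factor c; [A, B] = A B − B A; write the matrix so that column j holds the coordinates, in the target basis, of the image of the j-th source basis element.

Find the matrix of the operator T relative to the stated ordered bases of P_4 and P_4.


image of 1: 0
image of x: -4/3
image of x^2: (8/3)x
image of x^3: -4x^2 - 16/27
image of x^4: (16/3)x^3 + (64/27)x
each image's coordinates form column j of the matrix

the matrix is [[0, -4/3, 0, -16/27, 0]; [0, 0, 8/3, 0, 64/27]; [0, 0, 0, -4, 0]; [0, 0, 0, 0, 16/3]; [0, 0, 0, 0, 0]] (rows listed top to bottom)


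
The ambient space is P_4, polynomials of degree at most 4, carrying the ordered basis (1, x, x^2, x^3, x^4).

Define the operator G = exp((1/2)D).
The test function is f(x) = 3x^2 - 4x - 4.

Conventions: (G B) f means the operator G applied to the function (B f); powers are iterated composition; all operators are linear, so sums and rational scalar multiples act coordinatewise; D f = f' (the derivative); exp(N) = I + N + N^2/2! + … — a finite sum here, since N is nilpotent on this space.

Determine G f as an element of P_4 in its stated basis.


g(x) = 3x^2 - x - 21/4

order-1 term: 3x - 2
order-2 term: 3/4
the series for exp((1/2)D) f terminates at order 2
exp((1/2)D) f = 3x^2 - x - 21/4


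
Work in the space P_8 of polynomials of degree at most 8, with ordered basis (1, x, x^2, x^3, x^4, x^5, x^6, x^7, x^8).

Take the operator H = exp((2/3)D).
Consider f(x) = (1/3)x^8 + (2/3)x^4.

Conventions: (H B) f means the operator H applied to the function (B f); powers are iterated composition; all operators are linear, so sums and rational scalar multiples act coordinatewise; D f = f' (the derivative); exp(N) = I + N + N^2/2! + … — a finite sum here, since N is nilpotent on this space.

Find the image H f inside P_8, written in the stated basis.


order-1 term: (16/9)x^7 + (16/9)x^3
order-2 term: (112/27)x^6 + (16/9)x^2
order-3 term: (448/81)x^5 + (64/81)x
order-4 term: (1120/243)x^4 + 32/243
order-5 term: (1792/729)x^3
order-6 term: (1792/2187)x^2
order-7 term: (1024/6561)x
order-8 term: 256/19683
the series for exp((2/3)D) f terminates at order 8
exp((2/3)D) f = (1/3)x^8 + (16/9)x^7 + (112/27)x^6 + (448/81)x^5 + (1282/243)x^4 + (3088/729)x^3 + (5680/2187)x^2 + (6208/6561)x + 2848/19683

g(x) = (1/3)x^8 + (16/9)x^7 + (112/27)x^6 + (448/81)x^5 + (1282/243)x^4 + (3088/729)x^3 + (5680/2187)x^2 + (6208/6561)x + 2848/19683


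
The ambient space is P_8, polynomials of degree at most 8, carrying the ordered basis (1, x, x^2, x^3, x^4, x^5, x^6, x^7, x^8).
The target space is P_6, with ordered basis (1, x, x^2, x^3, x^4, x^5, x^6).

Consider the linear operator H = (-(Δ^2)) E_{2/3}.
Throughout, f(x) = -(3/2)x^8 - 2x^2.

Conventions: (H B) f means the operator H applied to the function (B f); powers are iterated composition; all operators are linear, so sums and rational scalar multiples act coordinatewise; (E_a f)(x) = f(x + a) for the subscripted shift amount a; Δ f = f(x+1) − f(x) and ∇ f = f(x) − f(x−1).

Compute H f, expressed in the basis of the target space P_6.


E_{2/3} f = -(3/2)x^8 - 8x^7 - (56/3)x^6 - (224/9)x^5 - (560/27)x^4 - (896/81)x^3 - (1382/243)x^2 - (2456/729)x - 2072/2187
Δ E_{2/3} f = -12x^7 - 98x^6 - 364x^5 - (7105/9)x^4 - (28868/27)x^3 - (24206/27)x^2 - (104968/243)x - 136927/1458
Δ Δ E_{2/3} f = -84x^6 - 840x^5 - 3710x^4 - (82600/9)x^3 - (119756/9)x^2 - (287560/27)x - 889651/243
(-(Δ^2)) E_{2/3} f = 84x^6 + 840x^5 + 3710x^4 + (82600/9)x^3 + (119756/9)x^2 + (287560/27)x + 889651/243

g(x) = 84x^6 + 840x^5 + 3710x^4 + (82600/9)x^3 + (119756/9)x^2 + (287560/27)x + 889651/243


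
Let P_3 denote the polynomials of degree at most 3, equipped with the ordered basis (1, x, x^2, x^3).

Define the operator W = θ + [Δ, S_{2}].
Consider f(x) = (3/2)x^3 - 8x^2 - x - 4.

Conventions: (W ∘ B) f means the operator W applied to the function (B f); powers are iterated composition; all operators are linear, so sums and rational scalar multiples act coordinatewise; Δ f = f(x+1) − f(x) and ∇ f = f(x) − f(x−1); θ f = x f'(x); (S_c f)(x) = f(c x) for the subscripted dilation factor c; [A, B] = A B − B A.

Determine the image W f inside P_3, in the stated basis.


g(x) = (9/2)x^3 + 2x^2 - 6x - 29/2

θ f = (9/2)x^3 - 16x^2 - x
S_{2} f = 12x^3 - 32x^2 - 2x - 4
Δ S_{2} f = 36x^2 - 28x - 22
Δ f = (9/2)x^2 - (23/2)x - 15/2
S_{2} Δ f = 18x^2 - 23x - 15/2
[Δ, S_{2}] f = 18x^2 - 5x - 29/2
(θ + [Δ, S_{2}]) f = (9/2)x^3 + 2x^2 - 6x - 29/2


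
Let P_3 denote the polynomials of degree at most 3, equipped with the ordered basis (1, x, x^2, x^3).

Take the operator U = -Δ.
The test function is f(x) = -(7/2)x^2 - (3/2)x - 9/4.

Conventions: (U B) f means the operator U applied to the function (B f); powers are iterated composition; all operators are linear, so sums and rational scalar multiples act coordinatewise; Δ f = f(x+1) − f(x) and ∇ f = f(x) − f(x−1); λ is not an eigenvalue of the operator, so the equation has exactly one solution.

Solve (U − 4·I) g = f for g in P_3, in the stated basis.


write g with unknown coordinates in the stated basis and equate coefficients in (U − 4·I) g = f
solving from the highest basis element down gives g = (7/8)x^2 - (1/16)x + 23/64
check: U g = -(7/4)x - 13/16
so U g − 4·g = -(7/2)x^2 - (3/2)x - 9/4 = f ✓

g(x) = (7/8)x^2 - (1/16)x + 23/64


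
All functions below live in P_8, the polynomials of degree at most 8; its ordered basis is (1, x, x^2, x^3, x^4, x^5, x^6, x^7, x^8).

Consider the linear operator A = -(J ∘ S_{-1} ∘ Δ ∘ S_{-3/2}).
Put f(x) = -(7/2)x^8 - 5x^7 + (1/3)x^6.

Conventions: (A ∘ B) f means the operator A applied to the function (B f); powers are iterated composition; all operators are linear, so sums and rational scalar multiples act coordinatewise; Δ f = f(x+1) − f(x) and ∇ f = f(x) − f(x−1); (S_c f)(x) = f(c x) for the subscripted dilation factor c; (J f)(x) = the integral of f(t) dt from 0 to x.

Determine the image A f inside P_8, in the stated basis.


S_{-3/2} f = -(45927/512)x^8 + (10935/128)x^7 + (243/64)x^6
Δ S_{-3/2} f = -(45927/64)x^7 - (15309/8)x^6 - (410427/128)x^5 - (827415/256)x^4 - (250533/128)x^3 - (21141/32)x^2 - (12393/128)x - 243/512
S_{-1} Δ S_{-3/2} f = (45927/64)x^7 - (15309/8)x^6 + (410427/128)x^5 - (827415/256)x^4 + (250533/128)x^3 - (21141/32)x^2 + (12393/128)x - 243/512
J (S_{-1} ∘ Δ ∘ S_{-3/2}) f = (45927/512)x^8 - (2187/8)x^7 + (136809/256)x^6 - (165483/256)x^5 + (250533/512)x^4 - (7047/32)x^3 + (12393/256)x^2 - (243/512)x
(-(J ∘ S_{-1} ∘ Δ ∘ S_{-3/2})) f = -(45927/512)x^8 + (2187/8)x^7 - (136809/256)x^6 + (165483/256)x^5 - (250533/512)x^4 + (7047/32)x^3 - (12393/256)x^2 + (243/512)x

the image equals g(x) = -(45927/512)x^8 + (2187/8)x^7 - (136809/256)x^6 + (165483/256)x^5 - (250533/512)x^4 + (7047/32)x^3 - (12393/256)x^2 + (243/512)x


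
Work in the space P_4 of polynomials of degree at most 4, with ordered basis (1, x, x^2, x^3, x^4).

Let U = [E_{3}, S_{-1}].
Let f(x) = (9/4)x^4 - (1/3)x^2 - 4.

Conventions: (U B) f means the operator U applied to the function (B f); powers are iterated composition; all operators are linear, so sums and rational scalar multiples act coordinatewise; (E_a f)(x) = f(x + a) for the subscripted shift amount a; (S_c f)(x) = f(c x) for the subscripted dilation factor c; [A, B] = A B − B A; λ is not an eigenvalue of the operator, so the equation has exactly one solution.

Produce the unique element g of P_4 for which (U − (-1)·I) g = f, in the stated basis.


the image equals g(x) = (9/4)x^4 - 54x^3 - (2917/3)x^2 + 11182x + 64172

write g with unknown coordinates in the stated basis and equate coefficients in (U − (-1)·I) g = f
solving from the highest basis element down gives g = (9/4)x^4 - 54x^3 - (2917/3)x^2 + 11182x + 64172
check: U g = 54x^3 + 972x^2 - 11182x - 64176
so U g − (-1)·g = (9/4)x^4 - (1/3)x^2 - 4 = f ✓


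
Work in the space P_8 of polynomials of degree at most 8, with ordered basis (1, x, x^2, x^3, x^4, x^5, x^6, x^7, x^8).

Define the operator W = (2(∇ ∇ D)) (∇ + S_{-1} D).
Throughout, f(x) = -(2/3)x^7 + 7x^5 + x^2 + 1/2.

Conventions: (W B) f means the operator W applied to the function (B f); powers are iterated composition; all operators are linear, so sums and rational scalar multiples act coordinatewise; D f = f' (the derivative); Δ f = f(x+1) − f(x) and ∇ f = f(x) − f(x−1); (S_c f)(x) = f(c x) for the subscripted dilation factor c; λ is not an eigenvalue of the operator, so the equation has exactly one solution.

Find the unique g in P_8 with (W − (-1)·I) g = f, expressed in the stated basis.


the result is g(x) = -(2/3)x^7 + 7x^5 + 2240x^3 - 8399x^2 + 8960x - 5039/2

write g with unknown coordinates in the stated basis and equate coefficients in (W − (-1)·I) g = f
solving from the highest basis element down gives g = -(2/3)x^7 + 7x^5 + 2240x^3 - 8399x^2 + 8960x - 5039/2
check: W g = -2240x^3 + 8400x^2 - 8960x + 2520
so W g − (-1)·g = -(2/3)x^7 + 7x^5 + x^2 + 1/2 = f ✓


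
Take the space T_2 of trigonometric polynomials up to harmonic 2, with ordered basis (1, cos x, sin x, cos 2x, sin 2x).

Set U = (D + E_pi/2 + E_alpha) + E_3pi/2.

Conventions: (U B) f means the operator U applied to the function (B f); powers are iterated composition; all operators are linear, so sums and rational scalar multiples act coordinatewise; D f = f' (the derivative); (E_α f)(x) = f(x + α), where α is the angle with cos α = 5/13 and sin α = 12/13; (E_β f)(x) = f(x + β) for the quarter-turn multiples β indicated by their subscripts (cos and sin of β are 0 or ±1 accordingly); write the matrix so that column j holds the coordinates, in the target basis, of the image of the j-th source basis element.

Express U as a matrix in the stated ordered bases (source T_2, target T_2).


image of 1: 3
image of cos x: (5/13)cos x - (25/13)sin x
image of sin x: (25/13)cos x + (5/13)sin x
image of cos 2x: -(457/169)cos 2x - (458/169)sin 2x
image of sin 2x: (458/169)cos 2x - (457/169)sin 2x
each image's coordinates form column j of the matrix

the matrix is [[3, 0, 0, 0, 0]; [0, 5/13, 25/13, 0, 0]; [0, -25/13, 5/13, 0, 0]; [0, 0, 0, -457/169, 458/169]; [0, 0, 0, -458/169, -457/169]] (rows listed top to bottom)
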